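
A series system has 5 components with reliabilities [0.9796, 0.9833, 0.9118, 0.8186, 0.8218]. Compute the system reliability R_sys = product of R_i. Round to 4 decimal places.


Components: [0.9796, 0.9833, 0.9118, 0.8186, 0.8218]
After component 1 (R=0.9796): product = 0.9796
After component 2 (R=0.9833): product = 0.9632
After component 3 (R=0.9118): product = 0.8783
After component 4 (R=0.8186): product = 0.719
After component 5 (R=0.8218): product = 0.5908
R_sys = 0.5908

0.5908


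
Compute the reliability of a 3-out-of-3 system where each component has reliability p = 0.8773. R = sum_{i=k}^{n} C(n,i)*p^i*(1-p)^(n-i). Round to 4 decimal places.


k = 3, n = 3, p = 0.8773
i=3: C(3,3)=1 * 0.8773^3 * 0.1227^0 = 0.6752
R = sum of terms = 0.6752

0.6752


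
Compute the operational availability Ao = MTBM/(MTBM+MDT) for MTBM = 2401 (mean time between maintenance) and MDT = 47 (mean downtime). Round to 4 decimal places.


MTBM = 2401
MDT = 47
MTBM + MDT = 2448
Ao = 2401 / 2448
Ao = 0.9808

0.9808


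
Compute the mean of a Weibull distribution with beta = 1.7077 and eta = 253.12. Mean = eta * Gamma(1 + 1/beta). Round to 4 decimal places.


beta = 1.7077, eta = 253.12
1/beta = 0.5856
1 + 1/beta = 1.5856
Gamma(1.5856) = 0.892
Mean = 253.12 * 0.892
Mean = 225.7762

225.7762


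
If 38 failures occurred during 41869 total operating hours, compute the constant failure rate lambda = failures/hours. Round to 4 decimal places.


failures = 38
total_hours = 41869
lambda = 38 / 41869
lambda = 0.0009

0.0009


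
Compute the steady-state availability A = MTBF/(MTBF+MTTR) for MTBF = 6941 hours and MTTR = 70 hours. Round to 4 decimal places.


MTBF = 6941
MTTR = 70
MTBF + MTTR = 7011
A = 6941 / 7011
A = 0.99

0.99


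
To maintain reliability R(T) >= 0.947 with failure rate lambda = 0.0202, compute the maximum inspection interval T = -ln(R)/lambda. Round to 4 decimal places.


R_target = 0.947
lambda = 0.0202
-ln(0.947) = 0.0545
T = 0.0545 / 0.0202
T = 2.6959

2.6959


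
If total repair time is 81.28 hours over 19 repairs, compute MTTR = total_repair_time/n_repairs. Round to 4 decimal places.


total_repair_time = 81.28
n_repairs = 19
MTTR = 81.28 / 19
MTTR = 4.2779

4.2779


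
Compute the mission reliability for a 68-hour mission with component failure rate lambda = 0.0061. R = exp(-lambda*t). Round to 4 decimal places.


lambda = 0.0061
mission_time = 68
lambda * t = 0.0061 * 68 = 0.4148
R = exp(-0.4148)
R = 0.6605

0.6605


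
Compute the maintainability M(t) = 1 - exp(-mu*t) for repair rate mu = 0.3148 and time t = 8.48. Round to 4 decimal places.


mu = 0.3148, t = 8.48
mu * t = 0.3148 * 8.48 = 2.6695
exp(-2.6695) = 0.0693
M(t) = 1 - 0.0693
M(t) = 0.9307

0.9307


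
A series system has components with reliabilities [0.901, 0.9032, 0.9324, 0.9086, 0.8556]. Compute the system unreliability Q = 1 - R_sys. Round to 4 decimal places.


Components: [0.901, 0.9032, 0.9324, 0.9086, 0.8556]
After component 1: product = 0.901
After component 2: product = 0.8138
After component 3: product = 0.7588
After component 4: product = 0.6894
After component 5: product = 0.5899
R_sys = 0.5899
Q = 1 - 0.5899 = 0.4101

0.4101


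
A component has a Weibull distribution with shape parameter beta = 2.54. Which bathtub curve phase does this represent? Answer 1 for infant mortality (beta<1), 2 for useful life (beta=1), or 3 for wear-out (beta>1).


beta = 2.54
Compare beta to 1:
beta < 1 => infant mortality (phase 1)
beta = 1 => useful life (phase 2)
beta > 1 => wear-out (phase 3)
Since beta = 2.54, this is wear-out (increasing failure rate)
Phase = 3

3


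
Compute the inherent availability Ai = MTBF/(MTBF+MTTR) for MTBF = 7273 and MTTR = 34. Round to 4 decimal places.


MTBF = 7273
MTTR = 34
MTBF + MTTR = 7307
Ai = 7273 / 7307
Ai = 0.9953

0.9953


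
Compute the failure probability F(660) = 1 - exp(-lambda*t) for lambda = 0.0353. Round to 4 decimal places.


lambda = 0.0353, t = 660
lambda * t = 23.298
exp(-23.298) = 0.0
F(t) = 1 - 0.0
F(t) = 1.0

1.0


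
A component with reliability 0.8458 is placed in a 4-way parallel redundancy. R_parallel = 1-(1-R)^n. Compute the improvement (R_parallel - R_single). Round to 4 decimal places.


R_single = 0.8458, n = 4
1 - R_single = 0.1542
(1 - R_single)^n = 0.1542^4 = 0.0006
R_parallel = 1 - 0.0006 = 0.9994
Improvement = 0.9994 - 0.8458
Improvement = 0.1536

0.1536


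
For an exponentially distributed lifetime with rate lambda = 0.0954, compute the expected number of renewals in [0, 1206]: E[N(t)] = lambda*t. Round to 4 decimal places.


lambda = 0.0954
t = 1206
E[N(t)] = lambda * t
E[N(t)] = 0.0954 * 1206
E[N(t)] = 115.0524

115.0524


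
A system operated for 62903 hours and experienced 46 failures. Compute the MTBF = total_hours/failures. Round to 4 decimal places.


total_hours = 62903
failures = 46
MTBF = 62903 / 46
MTBF = 1367.4565

1367.4565


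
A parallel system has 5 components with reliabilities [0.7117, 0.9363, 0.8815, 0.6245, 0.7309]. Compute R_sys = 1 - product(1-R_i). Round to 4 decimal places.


Components: [0.7117, 0.9363, 0.8815, 0.6245, 0.7309]
(1 - 0.7117) = 0.2883, running product = 0.2883
(1 - 0.9363) = 0.0637, running product = 0.0184
(1 - 0.8815) = 0.1185, running product = 0.0022
(1 - 0.6245) = 0.3755, running product = 0.0008
(1 - 0.7309) = 0.2691, running product = 0.0002
Product of (1-R_i) = 0.0002
R_sys = 1 - 0.0002 = 0.9998

0.9998


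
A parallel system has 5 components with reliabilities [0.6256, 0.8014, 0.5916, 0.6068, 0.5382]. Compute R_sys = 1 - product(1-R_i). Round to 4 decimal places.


Components: [0.6256, 0.8014, 0.5916, 0.6068, 0.5382]
(1 - 0.6256) = 0.3744, running product = 0.3744
(1 - 0.8014) = 0.1986, running product = 0.0744
(1 - 0.5916) = 0.4084, running product = 0.0304
(1 - 0.6068) = 0.3932, running product = 0.0119
(1 - 0.5382) = 0.4618, running product = 0.0055
Product of (1-R_i) = 0.0055
R_sys = 1 - 0.0055 = 0.9945

0.9945


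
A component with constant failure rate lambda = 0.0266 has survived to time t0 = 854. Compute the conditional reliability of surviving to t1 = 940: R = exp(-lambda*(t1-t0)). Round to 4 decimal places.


lambda = 0.0266
t0 = 854, t1 = 940
t1 - t0 = 86
lambda * (t1-t0) = 0.0266 * 86 = 2.2876
R = exp(-2.2876)
R = 0.1015

0.1015


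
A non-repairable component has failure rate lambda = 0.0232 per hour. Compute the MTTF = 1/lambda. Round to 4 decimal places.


lambda = 0.0232
MTTF = 1 / 0.0232
MTTF = 43.1034

43.1034


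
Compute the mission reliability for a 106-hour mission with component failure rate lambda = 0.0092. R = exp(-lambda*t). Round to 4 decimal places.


lambda = 0.0092
mission_time = 106
lambda * t = 0.0092 * 106 = 0.9752
R = exp(-0.9752)
R = 0.3771

0.3771


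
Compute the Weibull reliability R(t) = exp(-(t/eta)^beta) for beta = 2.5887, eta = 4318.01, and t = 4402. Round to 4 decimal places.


beta = 2.5887, eta = 4318.01, t = 4402
t/eta = 4402 / 4318.01 = 1.0195
(t/eta)^beta = 1.0195^2.5887 = 1.0511
R(t) = exp(-1.0511)
R(t) = 0.3495

0.3495


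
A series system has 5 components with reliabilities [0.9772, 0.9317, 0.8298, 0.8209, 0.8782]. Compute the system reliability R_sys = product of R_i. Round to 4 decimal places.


Components: [0.9772, 0.9317, 0.8298, 0.8209, 0.8782]
After component 1 (R=0.9772): product = 0.9772
After component 2 (R=0.9317): product = 0.9105
After component 3 (R=0.8298): product = 0.7555
After component 4 (R=0.8209): product = 0.6202
After component 5 (R=0.8782): product = 0.5446
R_sys = 0.5446

0.5446


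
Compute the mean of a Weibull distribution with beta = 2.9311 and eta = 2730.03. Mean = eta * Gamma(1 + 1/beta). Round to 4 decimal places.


beta = 2.9311, eta = 2730.03
1/beta = 0.3412
1 + 1/beta = 1.3412
Gamma(1.3412) = 0.8921
Mean = 2730.03 * 0.8921
Mean = 2435.4218

2435.4218


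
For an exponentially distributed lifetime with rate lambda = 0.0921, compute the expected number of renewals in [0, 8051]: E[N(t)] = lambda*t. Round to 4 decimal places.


lambda = 0.0921
t = 8051
E[N(t)] = lambda * t
E[N(t)] = 0.0921 * 8051
E[N(t)] = 741.4971

741.4971


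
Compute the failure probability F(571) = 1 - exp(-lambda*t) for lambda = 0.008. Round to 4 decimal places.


lambda = 0.008, t = 571
lambda * t = 4.568
exp(-4.568) = 0.0104
F(t) = 1 - 0.0104
F(t) = 0.9896

0.9896


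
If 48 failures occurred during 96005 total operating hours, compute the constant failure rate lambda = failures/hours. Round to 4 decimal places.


failures = 48
total_hours = 96005
lambda = 48 / 96005
lambda = 0.0005

0.0005


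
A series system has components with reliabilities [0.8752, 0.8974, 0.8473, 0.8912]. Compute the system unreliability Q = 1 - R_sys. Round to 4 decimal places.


Components: [0.8752, 0.8974, 0.8473, 0.8912]
After component 1: product = 0.8752
After component 2: product = 0.7854
After component 3: product = 0.6655
After component 4: product = 0.5931
R_sys = 0.5931
Q = 1 - 0.5931 = 0.4069

0.4069


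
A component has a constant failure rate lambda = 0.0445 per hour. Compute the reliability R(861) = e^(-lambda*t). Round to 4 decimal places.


lambda = 0.0445
t = 861
lambda * t = 38.3145
R(t) = e^(-38.3145)
R(t) = 0.0

0.0


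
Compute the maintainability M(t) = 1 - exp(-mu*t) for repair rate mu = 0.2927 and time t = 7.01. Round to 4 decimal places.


mu = 0.2927, t = 7.01
mu * t = 0.2927 * 7.01 = 2.0518
exp(-2.0518) = 0.1285
M(t) = 1 - 0.1285
M(t) = 0.8715

0.8715


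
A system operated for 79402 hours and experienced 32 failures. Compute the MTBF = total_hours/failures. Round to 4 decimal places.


total_hours = 79402
failures = 32
MTBF = 79402 / 32
MTBF = 2481.3125

2481.3125


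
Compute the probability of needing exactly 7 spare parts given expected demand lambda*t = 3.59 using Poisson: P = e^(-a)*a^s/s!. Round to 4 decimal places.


a = 3.59, s = 7
e^(-a) = e^(-3.59) = 0.0276
a^s = 3.59^7 = 7685.3056
s! = 5040
P = 0.0276 * 7685.3056 / 5040
P = 0.0421

0.0421


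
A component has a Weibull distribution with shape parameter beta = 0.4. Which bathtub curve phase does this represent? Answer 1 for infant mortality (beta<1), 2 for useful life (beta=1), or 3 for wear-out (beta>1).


beta = 0.4
Compare beta to 1:
beta < 1 => infant mortality (phase 1)
beta = 1 => useful life (phase 2)
beta > 1 => wear-out (phase 3)
Since beta = 0.4, this is infant mortality (decreasing failure rate)
Phase = 1

1


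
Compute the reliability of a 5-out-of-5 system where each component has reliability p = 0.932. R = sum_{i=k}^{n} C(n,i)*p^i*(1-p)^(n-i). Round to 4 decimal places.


k = 5, n = 5, p = 0.932
i=5: C(5,5)=1 * 0.932^5 * 0.068^0 = 0.7032
R = sum of terms = 0.7032

0.7032


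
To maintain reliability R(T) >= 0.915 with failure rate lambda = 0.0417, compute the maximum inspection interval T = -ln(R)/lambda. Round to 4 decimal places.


R_target = 0.915
lambda = 0.0417
-ln(0.915) = 0.0888
T = 0.0888 / 0.0417
T = 2.1302

2.1302


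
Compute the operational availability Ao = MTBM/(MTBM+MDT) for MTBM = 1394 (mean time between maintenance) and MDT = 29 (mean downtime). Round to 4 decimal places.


MTBM = 1394
MDT = 29
MTBM + MDT = 1423
Ao = 1394 / 1423
Ao = 0.9796

0.9796


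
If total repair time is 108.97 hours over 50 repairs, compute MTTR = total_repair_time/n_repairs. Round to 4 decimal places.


total_repair_time = 108.97
n_repairs = 50
MTTR = 108.97 / 50
MTTR = 2.1794

2.1794


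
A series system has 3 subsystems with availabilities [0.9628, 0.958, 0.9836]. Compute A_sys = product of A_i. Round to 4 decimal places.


Subsystems: [0.9628, 0.958, 0.9836]
After subsystem 1 (A=0.9628): product = 0.9628
After subsystem 2 (A=0.958): product = 0.9224
After subsystem 3 (A=0.9836): product = 0.9072
A_sys = 0.9072

0.9072


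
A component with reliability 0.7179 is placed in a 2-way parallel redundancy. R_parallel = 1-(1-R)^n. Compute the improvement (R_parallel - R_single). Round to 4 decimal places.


R_single = 0.7179, n = 2
1 - R_single = 0.2821
(1 - R_single)^n = 0.2821^2 = 0.0796
R_parallel = 1 - 0.0796 = 0.9204
Improvement = 0.9204 - 0.7179
Improvement = 0.2025

0.2025


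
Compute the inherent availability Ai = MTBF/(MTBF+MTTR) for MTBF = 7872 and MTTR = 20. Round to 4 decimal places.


MTBF = 7872
MTTR = 20
MTBF + MTTR = 7892
Ai = 7872 / 7892
Ai = 0.9975

0.9975


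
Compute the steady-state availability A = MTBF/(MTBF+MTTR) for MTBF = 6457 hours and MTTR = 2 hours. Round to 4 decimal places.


MTBF = 6457
MTTR = 2
MTBF + MTTR = 6459
A = 6457 / 6459
A = 0.9997

0.9997


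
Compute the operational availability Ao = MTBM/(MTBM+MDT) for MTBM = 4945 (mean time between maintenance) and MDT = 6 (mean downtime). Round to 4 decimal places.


MTBM = 4945
MDT = 6
MTBM + MDT = 4951
Ao = 4945 / 4951
Ao = 0.9988

0.9988


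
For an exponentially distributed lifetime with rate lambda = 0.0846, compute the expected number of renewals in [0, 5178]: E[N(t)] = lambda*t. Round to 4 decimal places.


lambda = 0.0846
t = 5178
E[N(t)] = lambda * t
E[N(t)] = 0.0846 * 5178
E[N(t)] = 438.0588

438.0588


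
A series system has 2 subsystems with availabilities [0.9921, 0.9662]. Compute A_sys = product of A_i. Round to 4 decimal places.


Subsystems: [0.9921, 0.9662]
After subsystem 1 (A=0.9921): product = 0.9921
After subsystem 2 (A=0.9662): product = 0.9586
A_sys = 0.9586

0.9586


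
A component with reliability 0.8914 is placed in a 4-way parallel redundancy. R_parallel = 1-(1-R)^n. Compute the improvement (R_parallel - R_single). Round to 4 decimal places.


R_single = 0.8914, n = 4
1 - R_single = 0.1086
(1 - R_single)^n = 0.1086^4 = 0.0001
R_parallel = 1 - 0.0001 = 0.9999
Improvement = 0.9999 - 0.8914
Improvement = 0.1085

0.1085


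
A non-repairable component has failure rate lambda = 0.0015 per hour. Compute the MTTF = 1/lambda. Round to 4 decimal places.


lambda = 0.0015
MTTF = 1 / 0.0015
MTTF = 666.6667

666.6667


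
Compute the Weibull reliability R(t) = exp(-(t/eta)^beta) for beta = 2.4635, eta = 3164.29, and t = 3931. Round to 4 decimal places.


beta = 2.4635, eta = 3164.29, t = 3931
t/eta = 3931 / 3164.29 = 1.2423
(t/eta)^beta = 1.2423^2.4635 = 1.7066
R(t) = exp(-1.7066)
R(t) = 0.1815

0.1815


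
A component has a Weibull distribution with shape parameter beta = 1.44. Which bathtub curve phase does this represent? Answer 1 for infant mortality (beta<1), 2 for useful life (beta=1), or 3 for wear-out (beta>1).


beta = 1.44
Compare beta to 1:
beta < 1 => infant mortality (phase 1)
beta = 1 => useful life (phase 2)
beta > 1 => wear-out (phase 3)
Since beta = 1.44, this is wear-out (increasing failure rate)
Phase = 3

3


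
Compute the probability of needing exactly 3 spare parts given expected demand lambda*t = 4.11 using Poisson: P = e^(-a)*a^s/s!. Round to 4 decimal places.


a = 4.11, s = 3
e^(-a) = e^(-4.11) = 0.0164
a^s = 4.11^3 = 69.4265
s! = 6
P = 0.0164 * 69.4265 / 6
P = 0.1899

0.1899


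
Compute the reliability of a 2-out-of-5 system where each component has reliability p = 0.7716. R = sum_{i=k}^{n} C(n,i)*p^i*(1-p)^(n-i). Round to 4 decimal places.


k = 2, n = 5, p = 0.7716
i=2: C(5,2)=10 * 0.7716^2 * 0.2284^3 = 0.0709
i=3: C(5,3)=10 * 0.7716^3 * 0.2284^2 = 0.2396
i=4: C(5,4)=5 * 0.7716^4 * 0.2284^1 = 0.4048
i=5: C(5,5)=1 * 0.7716^5 * 0.2284^0 = 0.2735
R = sum of terms = 0.9889

0.9889


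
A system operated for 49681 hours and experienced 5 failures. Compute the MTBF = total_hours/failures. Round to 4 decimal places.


total_hours = 49681
failures = 5
MTBF = 49681 / 5
MTBF = 9936.2

9936.2


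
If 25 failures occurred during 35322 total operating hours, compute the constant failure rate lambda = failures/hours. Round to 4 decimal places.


failures = 25
total_hours = 35322
lambda = 25 / 35322
lambda = 0.0007

0.0007


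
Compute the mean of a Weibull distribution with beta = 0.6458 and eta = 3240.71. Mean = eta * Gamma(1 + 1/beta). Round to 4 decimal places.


beta = 0.6458, eta = 3240.71
1/beta = 1.5485
1 + 1/beta = 2.5485
Gamma(2.5485) = 1.3762
Mean = 3240.71 * 1.3762
Mean = 4459.9017

4459.9017


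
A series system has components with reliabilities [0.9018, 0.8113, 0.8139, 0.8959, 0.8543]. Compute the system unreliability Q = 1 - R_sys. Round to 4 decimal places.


Components: [0.9018, 0.8113, 0.8139, 0.8959, 0.8543]
After component 1: product = 0.9018
After component 2: product = 0.7316
After component 3: product = 0.5955
After component 4: product = 0.5335
After component 5: product = 0.4558
R_sys = 0.4558
Q = 1 - 0.4558 = 0.5442

0.5442


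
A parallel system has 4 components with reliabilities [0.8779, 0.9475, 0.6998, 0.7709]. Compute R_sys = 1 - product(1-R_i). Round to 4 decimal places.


Components: [0.8779, 0.9475, 0.6998, 0.7709]
(1 - 0.8779) = 0.1221, running product = 0.1221
(1 - 0.9475) = 0.0525, running product = 0.0064
(1 - 0.6998) = 0.3002, running product = 0.0019
(1 - 0.7709) = 0.2291, running product = 0.0004
Product of (1-R_i) = 0.0004
R_sys = 1 - 0.0004 = 0.9996

0.9996


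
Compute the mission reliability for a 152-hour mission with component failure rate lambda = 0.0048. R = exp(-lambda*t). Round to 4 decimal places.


lambda = 0.0048
mission_time = 152
lambda * t = 0.0048 * 152 = 0.7296
R = exp(-0.7296)
R = 0.4821

0.4821


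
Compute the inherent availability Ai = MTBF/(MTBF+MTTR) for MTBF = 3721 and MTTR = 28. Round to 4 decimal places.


MTBF = 3721
MTTR = 28
MTBF + MTTR = 3749
Ai = 3721 / 3749
Ai = 0.9925

0.9925


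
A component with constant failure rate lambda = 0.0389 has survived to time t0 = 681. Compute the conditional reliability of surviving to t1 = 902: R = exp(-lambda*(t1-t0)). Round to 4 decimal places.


lambda = 0.0389
t0 = 681, t1 = 902
t1 - t0 = 221
lambda * (t1-t0) = 0.0389 * 221 = 8.5969
R = exp(-8.5969)
R = 0.0002

0.0002


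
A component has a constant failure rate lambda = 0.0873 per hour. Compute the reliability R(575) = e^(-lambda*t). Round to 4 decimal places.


lambda = 0.0873
t = 575
lambda * t = 50.1975
R(t) = e^(-50.1975)
R(t) = 0.0

0.0


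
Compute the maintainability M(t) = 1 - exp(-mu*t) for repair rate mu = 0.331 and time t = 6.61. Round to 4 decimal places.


mu = 0.331, t = 6.61
mu * t = 0.331 * 6.61 = 2.1879
exp(-2.1879) = 0.1122
M(t) = 1 - 0.1122
M(t) = 0.8878

0.8878


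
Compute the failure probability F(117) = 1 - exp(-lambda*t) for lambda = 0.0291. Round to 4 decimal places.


lambda = 0.0291, t = 117
lambda * t = 3.4047
exp(-3.4047) = 0.0332
F(t) = 1 - 0.0332
F(t) = 0.9668

0.9668


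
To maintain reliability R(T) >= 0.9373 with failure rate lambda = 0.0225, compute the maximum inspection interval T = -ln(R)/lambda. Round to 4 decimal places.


R_target = 0.9373
lambda = 0.0225
-ln(0.9373) = 0.0648
T = 0.0648 / 0.0225
T = 2.8779

2.8779


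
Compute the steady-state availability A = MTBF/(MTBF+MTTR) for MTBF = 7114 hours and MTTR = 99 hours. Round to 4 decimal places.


MTBF = 7114
MTTR = 99
MTBF + MTTR = 7213
A = 7114 / 7213
A = 0.9863

0.9863


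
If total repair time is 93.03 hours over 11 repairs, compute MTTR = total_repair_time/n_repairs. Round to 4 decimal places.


total_repair_time = 93.03
n_repairs = 11
MTTR = 93.03 / 11
MTTR = 8.4573

8.4573


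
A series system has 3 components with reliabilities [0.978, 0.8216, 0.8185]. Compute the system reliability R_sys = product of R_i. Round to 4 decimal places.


Components: [0.978, 0.8216, 0.8185]
After component 1 (R=0.978): product = 0.978
After component 2 (R=0.8216): product = 0.8035
After component 3 (R=0.8185): product = 0.6577
R_sys = 0.6577

0.6577


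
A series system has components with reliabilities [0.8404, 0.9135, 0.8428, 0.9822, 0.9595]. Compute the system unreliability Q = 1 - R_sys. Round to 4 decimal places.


Components: [0.8404, 0.9135, 0.8428, 0.9822, 0.9595]
After component 1: product = 0.8404
After component 2: product = 0.7677
After component 3: product = 0.647
After component 4: product = 0.6355
After component 5: product = 0.6098
R_sys = 0.6098
Q = 1 - 0.6098 = 0.3902

0.3902


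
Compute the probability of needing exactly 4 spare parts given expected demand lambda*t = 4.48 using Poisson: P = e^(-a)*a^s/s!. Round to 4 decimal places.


a = 4.48, s = 4
e^(-a) = e^(-4.48) = 0.0113
a^s = 4.48^4 = 402.821
s! = 24
P = 0.0113 * 402.821 / 24
P = 0.1902

0.1902


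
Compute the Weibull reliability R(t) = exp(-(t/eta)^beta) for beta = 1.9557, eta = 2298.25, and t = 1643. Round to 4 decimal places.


beta = 1.9557, eta = 2298.25, t = 1643
t/eta = 1643 / 2298.25 = 0.7149
(t/eta)^beta = 0.7149^1.9557 = 0.5187
R(t) = exp(-0.5187)
R(t) = 0.5953

0.5953


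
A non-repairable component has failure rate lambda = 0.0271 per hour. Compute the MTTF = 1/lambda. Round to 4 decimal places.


lambda = 0.0271
MTTF = 1 / 0.0271
MTTF = 36.9004

36.9004


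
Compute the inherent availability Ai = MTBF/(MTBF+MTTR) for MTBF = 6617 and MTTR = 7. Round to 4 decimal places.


MTBF = 6617
MTTR = 7
MTBF + MTTR = 6624
Ai = 6617 / 6624
Ai = 0.9989

0.9989


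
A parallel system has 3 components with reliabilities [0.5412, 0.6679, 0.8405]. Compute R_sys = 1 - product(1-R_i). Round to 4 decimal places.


Components: [0.5412, 0.6679, 0.8405]
(1 - 0.5412) = 0.4588, running product = 0.4588
(1 - 0.6679) = 0.3321, running product = 0.1524
(1 - 0.8405) = 0.1595, running product = 0.0243
Product of (1-R_i) = 0.0243
R_sys = 1 - 0.0243 = 0.9757

0.9757


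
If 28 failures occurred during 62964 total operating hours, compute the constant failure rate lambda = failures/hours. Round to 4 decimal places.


failures = 28
total_hours = 62964
lambda = 28 / 62964
lambda = 0.0004

0.0004


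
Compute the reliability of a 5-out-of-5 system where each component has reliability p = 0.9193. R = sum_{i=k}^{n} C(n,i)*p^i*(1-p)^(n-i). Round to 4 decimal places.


k = 5, n = 5, p = 0.9193
i=5: C(5,5)=1 * 0.9193^5 * 0.0807^0 = 0.6566
R = sum of terms = 0.6566

0.6566


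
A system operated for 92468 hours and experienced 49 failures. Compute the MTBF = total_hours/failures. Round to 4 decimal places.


total_hours = 92468
failures = 49
MTBF = 92468 / 49
MTBF = 1887.102

1887.102


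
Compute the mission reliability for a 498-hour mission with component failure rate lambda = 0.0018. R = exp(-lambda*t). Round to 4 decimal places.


lambda = 0.0018
mission_time = 498
lambda * t = 0.0018 * 498 = 0.8964
R = exp(-0.8964)
R = 0.408

0.408


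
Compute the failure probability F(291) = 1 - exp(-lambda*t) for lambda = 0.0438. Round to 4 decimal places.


lambda = 0.0438, t = 291
lambda * t = 12.7458
exp(-12.7458) = 0.0
F(t) = 1 - 0.0
F(t) = 1.0

1.0


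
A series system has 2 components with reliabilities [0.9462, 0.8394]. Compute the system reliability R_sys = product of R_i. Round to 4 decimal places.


Components: [0.9462, 0.8394]
After component 1 (R=0.9462): product = 0.9462
After component 2 (R=0.8394): product = 0.7942
R_sys = 0.7942

0.7942


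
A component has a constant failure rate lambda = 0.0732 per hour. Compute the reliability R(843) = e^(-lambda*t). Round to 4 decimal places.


lambda = 0.0732
t = 843
lambda * t = 61.7076
R(t) = e^(-61.7076)
R(t) = 0.0

0.0


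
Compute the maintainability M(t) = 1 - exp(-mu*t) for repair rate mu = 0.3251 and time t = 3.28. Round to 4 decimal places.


mu = 0.3251, t = 3.28
mu * t = 0.3251 * 3.28 = 1.0663
exp(-1.0663) = 0.3443
M(t) = 1 - 0.3443
M(t) = 0.6557

0.6557


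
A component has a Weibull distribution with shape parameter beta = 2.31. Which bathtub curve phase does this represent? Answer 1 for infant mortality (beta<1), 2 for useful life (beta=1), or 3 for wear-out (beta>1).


beta = 2.31
Compare beta to 1:
beta < 1 => infant mortality (phase 1)
beta = 1 => useful life (phase 2)
beta > 1 => wear-out (phase 3)
Since beta = 2.31, this is wear-out (increasing failure rate)
Phase = 3

3


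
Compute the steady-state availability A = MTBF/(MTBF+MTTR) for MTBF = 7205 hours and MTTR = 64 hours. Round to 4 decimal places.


MTBF = 7205
MTTR = 64
MTBF + MTTR = 7269
A = 7205 / 7269
A = 0.9912

0.9912


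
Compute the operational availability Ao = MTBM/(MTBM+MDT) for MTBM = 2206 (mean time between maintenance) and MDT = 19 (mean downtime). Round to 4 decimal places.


MTBM = 2206
MDT = 19
MTBM + MDT = 2225
Ao = 2206 / 2225
Ao = 0.9915

0.9915


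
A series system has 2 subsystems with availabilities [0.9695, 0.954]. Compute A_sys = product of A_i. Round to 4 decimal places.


Subsystems: [0.9695, 0.954]
After subsystem 1 (A=0.9695): product = 0.9695
After subsystem 2 (A=0.954): product = 0.9249
A_sys = 0.9249

0.9249


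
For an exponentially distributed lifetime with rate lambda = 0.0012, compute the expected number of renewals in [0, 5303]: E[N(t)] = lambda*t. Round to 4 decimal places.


lambda = 0.0012
t = 5303
E[N(t)] = lambda * t
E[N(t)] = 0.0012 * 5303
E[N(t)] = 6.3636

6.3636


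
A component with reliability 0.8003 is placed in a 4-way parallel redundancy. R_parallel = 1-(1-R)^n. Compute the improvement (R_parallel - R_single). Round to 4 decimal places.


R_single = 0.8003, n = 4
1 - R_single = 0.1997
(1 - R_single)^n = 0.1997^4 = 0.0016
R_parallel = 1 - 0.0016 = 0.9984
Improvement = 0.9984 - 0.8003
Improvement = 0.1981

0.1981


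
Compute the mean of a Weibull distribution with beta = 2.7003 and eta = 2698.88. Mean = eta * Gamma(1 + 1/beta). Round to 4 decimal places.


beta = 2.7003, eta = 2698.88
1/beta = 0.3703
1 + 1/beta = 1.3703
Gamma(1.3703) = 0.8893
Mean = 2698.88 * 0.8893
Mean = 2400.0774

2400.0774


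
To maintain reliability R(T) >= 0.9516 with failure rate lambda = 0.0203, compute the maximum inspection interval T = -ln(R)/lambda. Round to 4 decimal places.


R_target = 0.9516
lambda = 0.0203
-ln(0.9516) = 0.0496
T = 0.0496 / 0.0203
T = 2.4439

2.4439


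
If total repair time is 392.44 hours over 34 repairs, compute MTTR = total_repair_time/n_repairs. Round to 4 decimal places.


total_repair_time = 392.44
n_repairs = 34
MTTR = 392.44 / 34
MTTR = 11.5424

11.5424


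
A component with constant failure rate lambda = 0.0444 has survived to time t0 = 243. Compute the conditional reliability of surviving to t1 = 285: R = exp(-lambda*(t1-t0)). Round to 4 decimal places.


lambda = 0.0444
t0 = 243, t1 = 285
t1 - t0 = 42
lambda * (t1-t0) = 0.0444 * 42 = 1.8648
R = exp(-1.8648)
R = 0.1549

0.1549


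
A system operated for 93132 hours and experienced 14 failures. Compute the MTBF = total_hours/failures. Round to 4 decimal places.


total_hours = 93132
failures = 14
MTBF = 93132 / 14
MTBF = 6652.2857

6652.2857


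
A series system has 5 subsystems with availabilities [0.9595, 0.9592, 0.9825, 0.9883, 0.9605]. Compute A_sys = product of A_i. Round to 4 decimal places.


Subsystems: [0.9595, 0.9592, 0.9825, 0.9883, 0.9605]
After subsystem 1 (A=0.9595): product = 0.9595
After subsystem 2 (A=0.9592): product = 0.9204
After subsystem 3 (A=0.9825): product = 0.9042
After subsystem 4 (A=0.9883): product = 0.8937
After subsystem 5 (A=0.9605): product = 0.8584
A_sys = 0.8584

0.8584


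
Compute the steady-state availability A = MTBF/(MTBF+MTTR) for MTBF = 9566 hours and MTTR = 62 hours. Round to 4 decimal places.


MTBF = 9566
MTTR = 62
MTBF + MTTR = 9628
A = 9566 / 9628
A = 0.9936

0.9936


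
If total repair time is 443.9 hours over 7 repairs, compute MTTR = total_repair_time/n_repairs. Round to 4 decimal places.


total_repair_time = 443.9
n_repairs = 7
MTTR = 443.9 / 7
MTTR = 63.4143

63.4143


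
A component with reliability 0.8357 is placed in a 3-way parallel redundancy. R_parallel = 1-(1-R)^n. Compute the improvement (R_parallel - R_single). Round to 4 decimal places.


R_single = 0.8357, n = 3
1 - R_single = 0.1643
(1 - R_single)^n = 0.1643^3 = 0.0044
R_parallel = 1 - 0.0044 = 0.9956
Improvement = 0.9956 - 0.8357
Improvement = 0.1599

0.1599


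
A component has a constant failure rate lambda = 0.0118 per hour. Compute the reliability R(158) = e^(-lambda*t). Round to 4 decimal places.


lambda = 0.0118
t = 158
lambda * t = 1.8644
R(t) = e^(-1.8644)
R(t) = 0.155

0.155


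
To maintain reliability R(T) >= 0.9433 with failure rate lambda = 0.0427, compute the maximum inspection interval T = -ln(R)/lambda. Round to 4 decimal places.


R_target = 0.9433
lambda = 0.0427
-ln(0.9433) = 0.0584
T = 0.0584 / 0.0427
T = 1.367

1.367


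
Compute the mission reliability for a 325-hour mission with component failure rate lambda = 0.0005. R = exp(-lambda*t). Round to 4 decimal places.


lambda = 0.0005
mission_time = 325
lambda * t = 0.0005 * 325 = 0.1625
R = exp(-0.1625)
R = 0.85

0.85


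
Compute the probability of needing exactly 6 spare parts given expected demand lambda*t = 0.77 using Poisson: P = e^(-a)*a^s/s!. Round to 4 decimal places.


a = 0.77, s = 6
e^(-a) = e^(-0.77) = 0.463
a^s = 0.77^6 = 0.2084
s! = 720
P = 0.463 * 0.2084 / 720
P = 0.0001

0.0001


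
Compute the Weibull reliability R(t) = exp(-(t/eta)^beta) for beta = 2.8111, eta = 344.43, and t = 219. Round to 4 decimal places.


beta = 2.8111, eta = 344.43, t = 219
t/eta = 219 / 344.43 = 0.6358
(t/eta)^beta = 0.6358^2.8111 = 0.28
R(t) = exp(-0.28)
R(t) = 0.7558

0.7558


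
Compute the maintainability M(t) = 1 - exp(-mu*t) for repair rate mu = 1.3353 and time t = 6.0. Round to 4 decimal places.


mu = 1.3353, t = 6.0
mu * t = 1.3353 * 6.0 = 8.0118
exp(-8.0118) = 0.0003
M(t) = 1 - 0.0003
M(t) = 0.9997

0.9997


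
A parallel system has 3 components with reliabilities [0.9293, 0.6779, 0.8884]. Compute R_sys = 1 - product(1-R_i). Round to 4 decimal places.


Components: [0.9293, 0.6779, 0.8884]
(1 - 0.9293) = 0.0707, running product = 0.0707
(1 - 0.6779) = 0.3221, running product = 0.0228
(1 - 0.8884) = 0.1116, running product = 0.0025
Product of (1-R_i) = 0.0025
R_sys = 1 - 0.0025 = 0.9975

0.9975


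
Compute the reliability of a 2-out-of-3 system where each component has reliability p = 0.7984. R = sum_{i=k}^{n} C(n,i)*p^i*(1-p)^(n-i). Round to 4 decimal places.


k = 2, n = 3, p = 0.7984
i=2: C(3,2)=3 * 0.7984^2 * 0.2016^1 = 0.3855
i=3: C(3,3)=1 * 0.7984^3 * 0.2016^0 = 0.5089
R = sum of terms = 0.8945

0.8945


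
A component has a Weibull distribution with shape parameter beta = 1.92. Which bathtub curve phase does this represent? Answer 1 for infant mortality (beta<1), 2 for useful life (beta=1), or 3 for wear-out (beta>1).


beta = 1.92
Compare beta to 1:
beta < 1 => infant mortality (phase 1)
beta = 1 => useful life (phase 2)
beta > 1 => wear-out (phase 3)
Since beta = 1.92, this is wear-out (increasing failure rate)
Phase = 3

3


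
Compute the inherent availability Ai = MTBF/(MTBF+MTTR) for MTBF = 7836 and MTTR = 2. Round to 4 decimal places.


MTBF = 7836
MTTR = 2
MTBF + MTTR = 7838
Ai = 7836 / 7838
Ai = 0.9997

0.9997


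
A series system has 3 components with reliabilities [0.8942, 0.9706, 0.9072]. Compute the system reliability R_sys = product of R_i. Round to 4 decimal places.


Components: [0.8942, 0.9706, 0.9072]
After component 1 (R=0.8942): product = 0.8942
After component 2 (R=0.9706): product = 0.8679
After component 3 (R=0.9072): product = 0.7874
R_sys = 0.7874

0.7874


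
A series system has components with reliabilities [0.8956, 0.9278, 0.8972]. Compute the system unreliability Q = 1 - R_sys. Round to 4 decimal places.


Components: [0.8956, 0.9278, 0.8972]
After component 1: product = 0.8956
After component 2: product = 0.8309
After component 3: product = 0.7455
R_sys = 0.7455
Q = 1 - 0.7455 = 0.2545

0.2545


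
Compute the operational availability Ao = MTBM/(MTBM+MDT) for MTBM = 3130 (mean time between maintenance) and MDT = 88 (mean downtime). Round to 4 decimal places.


MTBM = 3130
MDT = 88
MTBM + MDT = 3218
Ao = 3130 / 3218
Ao = 0.9727

0.9727


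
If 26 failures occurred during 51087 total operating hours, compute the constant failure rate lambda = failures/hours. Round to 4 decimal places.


failures = 26
total_hours = 51087
lambda = 26 / 51087
lambda = 0.0005

0.0005


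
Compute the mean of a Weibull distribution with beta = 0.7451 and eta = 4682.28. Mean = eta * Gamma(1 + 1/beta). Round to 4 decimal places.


beta = 0.7451, eta = 4682.28
1/beta = 1.3421
1 + 1/beta = 2.3421
Gamma(2.3421) = 1.1971
Mean = 4682.28 * 1.1971
Mean = 5605.3115

5605.3115


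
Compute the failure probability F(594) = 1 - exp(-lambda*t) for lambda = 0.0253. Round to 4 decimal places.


lambda = 0.0253, t = 594
lambda * t = 15.0282
exp(-15.0282) = 0.0
F(t) = 1 - 0.0
F(t) = 1.0

1.0


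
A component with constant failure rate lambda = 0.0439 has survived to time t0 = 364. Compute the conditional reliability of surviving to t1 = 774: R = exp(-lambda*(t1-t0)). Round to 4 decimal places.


lambda = 0.0439
t0 = 364, t1 = 774
t1 - t0 = 410
lambda * (t1-t0) = 0.0439 * 410 = 17.999
R = exp(-17.999)
R = 0.0

0.0


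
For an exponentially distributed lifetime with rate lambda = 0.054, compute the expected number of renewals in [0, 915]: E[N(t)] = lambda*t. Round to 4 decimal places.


lambda = 0.054
t = 915
E[N(t)] = lambda * t
E[N(t)] = 0.054 * 915
E[N(t)] = 49.41

49.41


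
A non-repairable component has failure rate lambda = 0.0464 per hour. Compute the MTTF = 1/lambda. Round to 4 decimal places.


lambda = 0.0464
MTTF = 1 / 0.0464
MTTF = 21.5517

21.5517


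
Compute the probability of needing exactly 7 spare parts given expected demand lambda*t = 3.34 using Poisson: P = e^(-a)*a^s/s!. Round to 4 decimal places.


a = 3.34, s = 7
e^(-a) = e^(-3.34) = 0.0354
a^s = 3.34^7 = 4636.8737
s! = 5040
P = 0.0354 * 4636.8737 / 5040
P = 0.0326

0.0326


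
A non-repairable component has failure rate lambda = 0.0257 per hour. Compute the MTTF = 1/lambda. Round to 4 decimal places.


lambda = 0.0257
MTTF = 1 / 0.0257
MTTF = 38.9105

38.9105


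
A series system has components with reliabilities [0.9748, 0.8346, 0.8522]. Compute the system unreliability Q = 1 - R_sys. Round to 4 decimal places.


Components: [0.9748, 0.8346, 0.8522]
After component 1: product = 0.9748
After component 2: product = 0.8136
After component 3: product = 0.6933
R_sys = 0.6933
Q = 1 - 0.6933 = 0.3067

0.3067


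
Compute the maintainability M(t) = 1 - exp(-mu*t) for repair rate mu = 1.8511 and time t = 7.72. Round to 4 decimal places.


mu = 1.8511, t = 7.72
mu * t = 1.8511 * 7.72 = 14.2905
exp(-14.2905) = 0.0
M(t) = 1 - 0.0
M(t) = 1.0

1.0


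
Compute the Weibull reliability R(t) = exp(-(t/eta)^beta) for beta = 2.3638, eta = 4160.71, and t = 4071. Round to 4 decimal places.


beta = 2.3638, eta = 4160.71, t = 4071
t/eta = 4071 / 4160.71 = 0.9784
(t/eta)^beta = 0.9784^2.3638 = 0.9498
R(t) = exp(-0.9498)
R(t) = 0.3868

0.3868


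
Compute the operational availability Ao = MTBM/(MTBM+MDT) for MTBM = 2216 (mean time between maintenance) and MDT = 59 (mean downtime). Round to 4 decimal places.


MTBM = 2216
MDT = 59
MTBM + MDT = 2275
Ao = 2216 / 2275
Ao = 0.9741

0.9741


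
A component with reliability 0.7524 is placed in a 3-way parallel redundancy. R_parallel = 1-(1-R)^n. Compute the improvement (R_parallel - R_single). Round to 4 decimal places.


R_single = 0.7524, n = 3
1 - R_single = 0.2476
(1 - R_single)^n = 0.2476^3 = 0.0152
R_parallel = 1 - 0.0152 = 0.9848
Improvement = 0.9848 - 0.7524
Improvement = 0.2324

0.2324


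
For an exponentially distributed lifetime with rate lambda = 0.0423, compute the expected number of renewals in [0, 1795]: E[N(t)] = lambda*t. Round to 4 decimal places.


lambda = 0.0423
t = 1795
E[N(t)] = lambda * t
E[N(t)] = 0.0423 * 1795
E[N(t)] = 75.9285

75.9285


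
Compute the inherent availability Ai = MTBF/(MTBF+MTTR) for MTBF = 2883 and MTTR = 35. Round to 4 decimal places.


MTBF = 2883
MTTR = 35
MTBF + MTTR = 2918
Ai = 2883 / 2918
Ai = 0.988

0.988


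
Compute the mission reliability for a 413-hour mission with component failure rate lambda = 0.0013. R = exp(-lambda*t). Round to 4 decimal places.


lambda = 0.0013
mission_time = 413
lambda * t = 0.0013 * 413 = 0.5369
R = exp(-0.5369)
R = 0.5846

0.5846


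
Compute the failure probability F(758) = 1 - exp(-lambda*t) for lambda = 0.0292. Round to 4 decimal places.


lambda = 0.0292, t = 758
lambda * t = 22.1336
exp(-22.1336) = 0.0
F(t) = 1 - 0.0
F(t) = 1.0

1.0


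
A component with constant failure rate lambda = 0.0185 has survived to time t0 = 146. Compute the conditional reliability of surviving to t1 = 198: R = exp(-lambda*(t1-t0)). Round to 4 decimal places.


lambda = 0.0185
t0 = 146, t1 = 198
t1 - t0 = 52
lambda * (t1-t0) = 0.0185 * 52 = 0.962
R = exp(-0.962)
R = 0.3821

0.3821


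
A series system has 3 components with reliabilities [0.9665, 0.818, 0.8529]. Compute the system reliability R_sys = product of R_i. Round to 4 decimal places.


Components: [0.9665, 0.818, 0.8529]
After component 1 (R=0.9665): product = 0.9665
After component 2 (R=0.818): product = 0.7906
After component 3 (R=0.8529): product = 0.6743
R_sys = 0.6743

0.6743


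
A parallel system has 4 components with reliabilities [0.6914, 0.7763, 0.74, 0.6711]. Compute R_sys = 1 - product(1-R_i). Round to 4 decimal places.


Components: [0.6914, 0.7763, 0.74, 0.6711]
(1 - 0.6914) = 0.3086, running product = 0.3086
(1 - 0.7763) = 0.2237, running product = 0.069
(1 - 0.74) = 0.26, running product = 0.0179
(1 - 0.6711) = 0.3289, running product = 0.0059
Product of (1-R_i) = 0.0059
R_sys = 1 - 0.0059 = 0.9941

0.9941


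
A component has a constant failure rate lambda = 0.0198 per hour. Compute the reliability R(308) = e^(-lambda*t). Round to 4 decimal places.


lambda = 0.0198
t = 308
lambda * t = 6.0984
R(t) = e^(-6.0984)
R(t) = 0.0022

0.0022


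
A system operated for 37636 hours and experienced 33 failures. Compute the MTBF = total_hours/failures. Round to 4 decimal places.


total_hours = 37636
failures = 33
MTBF = 37636 / 33
MTBF = 1140.4848

1140.4848


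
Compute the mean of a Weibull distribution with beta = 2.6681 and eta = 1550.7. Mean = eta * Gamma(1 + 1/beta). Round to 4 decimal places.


beta = 2.6681, eta = 1550.7
1/beta = 0.3748
1 + 1/beta = 1.3748
Gamma(1.3748) = 0.8889
Mean = 1550.7 * 0.8889
Mean = 1378.4626

1378.4626


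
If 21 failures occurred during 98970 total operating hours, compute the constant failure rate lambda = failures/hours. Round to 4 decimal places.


failures = 21
total_hours = 98970
lambda = 21 / 98970
lambda = 0.0002

0.0002


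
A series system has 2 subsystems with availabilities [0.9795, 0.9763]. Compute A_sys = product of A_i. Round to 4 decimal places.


Subsystems: [0.9795, 0.9763]
After subsystem 1 (A=0.9795): product = 0.9795
After subsystem 2 (A=0.9763): product = 0.9563
A_sys = 0.9563

0.9563


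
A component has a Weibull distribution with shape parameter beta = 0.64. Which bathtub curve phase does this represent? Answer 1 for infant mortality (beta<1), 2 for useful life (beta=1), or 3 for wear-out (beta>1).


beta = 0.64
Compare beta to 1:
beta < 1 => infant mortality (phase 1)
beta = 1 => useful life (phase 2)
beta > 1 => wear-out (phase 3)
Since beta = 0.64, this is infant mortality (decreasing failure rate)
Phase = 1

1


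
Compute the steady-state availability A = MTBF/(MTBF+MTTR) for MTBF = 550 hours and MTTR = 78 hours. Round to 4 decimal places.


MTBF = 550
MTTR = 78
MTBF + MTTR = 628
A = 550 / 628
A = 0.8758

0.8758


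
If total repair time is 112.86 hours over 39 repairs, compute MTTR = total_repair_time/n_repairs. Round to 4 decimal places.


total_repair_time = 112.86
n_repairs = 39
MTTR = 112.86 / 39
MTTR = 2.8938

2.8938


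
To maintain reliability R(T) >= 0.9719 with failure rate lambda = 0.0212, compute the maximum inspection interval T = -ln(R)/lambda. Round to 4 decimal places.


R_target = 0.9719
lambda = 0.0212
-ln(0.9719) = 0.0285
T = 0.0285 / 0.0212
T = 1.3445

1.3445
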